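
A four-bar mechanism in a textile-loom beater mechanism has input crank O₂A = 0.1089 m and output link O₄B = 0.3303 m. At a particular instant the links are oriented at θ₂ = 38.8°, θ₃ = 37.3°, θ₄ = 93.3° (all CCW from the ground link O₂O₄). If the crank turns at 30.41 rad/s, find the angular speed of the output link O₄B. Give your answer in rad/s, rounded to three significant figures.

ω₂ = 30.41 rad/s
Differentiating the loop-closure r₂e^{iθ₂}+r₃e^{iθ₃}=r₁+r₄e^{iθ₄} gives r₂ω₂e^{iθ₂}+r₃ω₃e^{iθ₃}=r₄ω₄e^{iθ₄}.
Eliminating the other unknown: ω₄ = r₂ω₂ sin(θ₂−θ₃) / [r₄ sin(θ₄−θ₃)].
Numerator sine = +0.02618; denominator sine = +0.82904.
Result = 0.1089·30.41·(+0.02618) / (0.3303·(+0.82904)) = +0.31658 rad/s; magnitude 0.31658 rad/s.

0.317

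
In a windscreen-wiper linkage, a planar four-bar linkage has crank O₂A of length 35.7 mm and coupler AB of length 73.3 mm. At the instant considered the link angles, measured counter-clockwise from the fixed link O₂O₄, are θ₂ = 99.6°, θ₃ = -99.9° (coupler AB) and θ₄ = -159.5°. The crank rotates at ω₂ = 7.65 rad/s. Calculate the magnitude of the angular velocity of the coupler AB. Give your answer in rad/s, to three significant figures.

4.24

ω₂ = 7.65 rad/s
Differentiating the loop-closure r₂e^{iθ₂}+r₃e^{iθ₃}=r₁+r₄e^{iθ₄} gives r₂ω₂e^{iθ₂}+r₃ω₃e^{iθ₃}=r₄ω₄e^{iθ₄}.
Eliminating the other unknown: ω₃ = r₂ω₂ sin(θ₄−θ₂) / [r₃ sin(θ₃−θ₄)].
Numerator sine = +0.98196; denominator sine = +0.86251.
Result = 0.0357·7.65·(+0.98196) / (0.0733·(+0.86251)) = +4.2418 rad/s; magnitude 4.2418 rad/s.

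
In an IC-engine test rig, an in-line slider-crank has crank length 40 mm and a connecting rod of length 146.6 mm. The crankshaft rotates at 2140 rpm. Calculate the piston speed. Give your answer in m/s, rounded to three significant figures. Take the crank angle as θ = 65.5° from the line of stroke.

9.11

ω = 2π·2140/60 = 224.1 rad/s
For an in-line slider-crank, x = r cosθ + √(L² − r² sin²θ), so v = −rω sinθ·[1 + r cosθ/√(L² − r² sin²θ)].
With r = 0.04 m, L = 0.1466 m, θ = 65.5°: √(L² − r² sin²θ) = 0.14201 m.
v = −0.04·224.1·0.90996·[1 + 0.04·0.41469/0.14201] = -9.1097 m/s.
|v| = 9.1097 m/s.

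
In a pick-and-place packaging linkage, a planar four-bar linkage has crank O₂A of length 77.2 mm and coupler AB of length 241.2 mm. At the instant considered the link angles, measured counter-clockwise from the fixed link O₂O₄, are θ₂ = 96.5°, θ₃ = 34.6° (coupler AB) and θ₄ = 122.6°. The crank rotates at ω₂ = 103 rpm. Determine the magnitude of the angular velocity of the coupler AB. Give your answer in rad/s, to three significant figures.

ω₂ = 10.79 rad/s (from 103 rpm).
Differentiating the loop-closure r₂e^{iθ₂}+r₃e^{iθ₃}=r₁+r₄e^{iθ₄} gives r₂ω₂e^{iθ₂}+r₃ω₃e^{iθ₃}=r₄ω₄e^{iθ₄}.
Eliminating the other unknown: ω₃ = r₂ω₂ sin(θ₄−θ₂) / [r₃ sin(θ₃−θ₄)].
Numerator sine = +0.43994; denominator sine = -0.99939.
Result = 0.0772·10.79·(+0.43994) / (0.2412·(-0.99939)) = -1.5197 rad/s; magnitude 1.5197 rad/s.

1.52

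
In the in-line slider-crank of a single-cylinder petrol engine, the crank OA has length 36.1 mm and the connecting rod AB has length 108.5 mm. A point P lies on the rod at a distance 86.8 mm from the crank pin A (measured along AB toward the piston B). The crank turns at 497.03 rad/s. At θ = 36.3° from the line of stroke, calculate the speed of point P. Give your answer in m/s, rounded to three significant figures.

13.3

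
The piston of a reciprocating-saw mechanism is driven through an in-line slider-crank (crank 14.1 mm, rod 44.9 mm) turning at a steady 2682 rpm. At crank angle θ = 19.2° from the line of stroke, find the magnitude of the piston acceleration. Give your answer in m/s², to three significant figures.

ω = 2π·2682/60 = 280.9 rad/s
x(θ) = r cosθ + √(L² − r² sin²θ); with ω constant, a = ω²·d²x/dθ².
d²x/dθ² = −r cosθ − r²(cos2θ)/√u − r⁴ sin²2θ/(4u^{3/2}),  u = L² − r² sin²θ = 0.00199451 m².
Substituting r = 0.0141 m, L = 0.0449 m, θ = 19.2°: d²x/dθ² = -0.016847 m.
a = ω²·d²x/dθ² = (280.9)²·(-0.016847) = -1328.9 m/s²;  |a| = 1328.9 m/s².

1330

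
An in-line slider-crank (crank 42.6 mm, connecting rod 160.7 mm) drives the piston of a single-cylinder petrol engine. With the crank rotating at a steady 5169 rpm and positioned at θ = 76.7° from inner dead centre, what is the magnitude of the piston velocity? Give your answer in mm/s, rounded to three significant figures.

ω = 2π·5169/60 = 541.3 rad/s
For an in-line slider-crank, x = r cosθ + √(L² − r² sin²θ), so v = −rω sinθ·[1 + r cosθ/√(L² − r² sin²θ)].
With r = 0.0426 m, L = 0.1607 m, θ = 76.7°: √(L² − r² sin²θ) = 0.15526 m.
v = −0.0426·541.3·0.97318·[1 + 0.0426·0.23005/0.15526] = -23.857 m/s.
|v| = 23.857 m/s = 23857 mm/s.

23900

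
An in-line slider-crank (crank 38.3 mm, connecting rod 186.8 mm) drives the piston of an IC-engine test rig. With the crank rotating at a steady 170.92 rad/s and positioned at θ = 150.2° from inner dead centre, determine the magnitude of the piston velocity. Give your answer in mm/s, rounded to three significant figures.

2670

ω = 170.9 rad/s
For an in-line slider-crank, x = r cosθ + √(L² − r² sin²θ), so v = −rω sinθ·[1 + r cosθ/√(L² − r² sin²θ)].
With r = 0.0383 m, L = 0.1868 m, θ = 150.2°: √(L² − r² sin²θ) = 0.18583 m.
v = −0.0383·170.9·0.49697·[1 + 0.0383·-0.86777/0.18583] = -2.6715 m/s.
|v| = 2.6715 m/s = 2671.5 mm/s.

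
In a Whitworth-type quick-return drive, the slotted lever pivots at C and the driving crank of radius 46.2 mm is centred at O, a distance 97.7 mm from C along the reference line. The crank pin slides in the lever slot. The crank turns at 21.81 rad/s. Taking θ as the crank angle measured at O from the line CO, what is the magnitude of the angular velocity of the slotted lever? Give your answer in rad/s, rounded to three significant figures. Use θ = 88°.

4.17

ω = 21.81 rad/s
Crank pin A relative to C: A = (d + r cosθ, r sinθ); lever angle φ = atan2(r sinθ, d + r cosθ).
Differentiating tanφ: φ̇ = rω(d cosθ + r)/(d² + r² + 2dr cosθ).
d² + r² + 2dr cosθ = |CA|² = 0.0119948 m²;  d cosθ + r = +0.04961 m.
|ω_lever| = |0.0462·21.81·+0.04961| / 0.0119948 = 4.1675 rad/s.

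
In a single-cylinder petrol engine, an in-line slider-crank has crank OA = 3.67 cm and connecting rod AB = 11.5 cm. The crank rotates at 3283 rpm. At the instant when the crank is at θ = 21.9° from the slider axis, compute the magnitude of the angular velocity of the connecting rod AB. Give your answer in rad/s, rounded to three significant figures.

ω = 343.8 rad/s (converted from 3283 rpm).
The rod makes angle φ with the slider axis where L sinφ = r sinθ; differentiating, L cosφ·φ̇ = r ω cosθ.
L cosφ = √(L² − r² sin²θ) = 0.11418 m.
|ω_rod| = r ω |cosθ| / √(L² − r² sin²θ) = 0.0367·343.8·0.92784/0.11418 = 102.53 rad/s.

103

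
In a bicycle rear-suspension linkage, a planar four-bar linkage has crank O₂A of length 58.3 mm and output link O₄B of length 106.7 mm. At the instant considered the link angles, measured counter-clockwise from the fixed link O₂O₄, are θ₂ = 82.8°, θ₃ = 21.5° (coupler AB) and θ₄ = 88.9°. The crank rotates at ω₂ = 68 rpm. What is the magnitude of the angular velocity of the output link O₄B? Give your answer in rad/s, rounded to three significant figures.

3.70

ω₂ = 7.121 rad/s (from 68 rpm).
Differentiating the loop-closure r₂e^{iθ₂}+r₃e^{iθ₃}=r₁+r₄e^{iθ₄} gives r₂ω₂e^{iθ₂}+r₃ω₃e^{iθ₃}=r₄ω₄e^{iθ₄}.
Eliminating the other unknown: ω₄ = r₂ω₂ sin(θ₂−θ₃) / [r₄ sin(θ₄−θ₃)].
Numerator sine = +0.87715; denominator sine = +0.92321.
Result = 0.0583·7.121·(+0.87715) / (0.1067·(+0.92321)) = +3.6967 rad/s; magnitude 3.6967 rad/s.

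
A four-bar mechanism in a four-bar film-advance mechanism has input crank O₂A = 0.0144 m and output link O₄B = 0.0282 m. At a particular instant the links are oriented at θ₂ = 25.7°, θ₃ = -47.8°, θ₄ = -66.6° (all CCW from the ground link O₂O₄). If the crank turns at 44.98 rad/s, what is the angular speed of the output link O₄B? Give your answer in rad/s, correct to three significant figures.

ω₂ = 44.98 rad/s
Differentiating the loop-closure r₂e^{iθ₂}+r₃e^{iθ₃}=r₁+r₄e^{iθ₄} gives r₂ω₂e^{iθ₂}+r₃ω₃e^{iθ₃}=r₄ω₄e^{iθ₄}.
Eliminating the other unknown: ω₄ = r₂ω₂ sin(θ₂−θ₃) / [r₄ sin(θ₄−θ₃)].
Numerator sine = +0.95882; denominator sine = -0.32227.
Result = 0.0144·44.98·(+0.95882) / (0.0282·(-0.32227)) = -68.337 rad/s; magnitude 68.337 rad/s.

68.3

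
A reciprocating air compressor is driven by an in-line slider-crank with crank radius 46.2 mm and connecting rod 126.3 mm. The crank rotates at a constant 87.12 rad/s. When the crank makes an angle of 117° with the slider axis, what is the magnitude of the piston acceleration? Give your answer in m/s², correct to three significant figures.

ω = 87.12 rad/s
x(θ) = r cosθ + √(L² − r² sin²θ); with ω constant, a = ω²·d²x/dθ².
d²x/dθ² = −r cosθ − r²(cos2θ)/√u − r⁴ sin²2θ/(4u^{3/2}),  u = L² − r² sin²θ = 0.0142572 m².
Substituting r = 0.0462 m, L = 0.1263 m, θ = 117°: d²x/dθ² = +0.031044 m.
a = ω²·d²x/dθ² = (87.12)²·(+0.031044) = +235.62 m/s²;  |a| = 235.62 m/s².

236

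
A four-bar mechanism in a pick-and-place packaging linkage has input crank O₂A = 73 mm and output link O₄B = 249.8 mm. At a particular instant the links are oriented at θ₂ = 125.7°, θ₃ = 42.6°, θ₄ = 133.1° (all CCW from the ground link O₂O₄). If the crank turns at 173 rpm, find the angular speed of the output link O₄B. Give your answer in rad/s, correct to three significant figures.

5.26

ω₂ = 18.12 rad/s (from 173 rpm).
Differentiating the loop-closure r₂e^{iθ₂}+r₃e^{iθ₃}=r₁+r₄e^{iθ₄} gives r₂ω₂e^{iθ₂}+r₃ω₃e^{iθ₃}=r₄ω₄e^{iθ₄}.
Eliminating the other unknown: ω₄ = r₂ω₂ sin(θ₂−θ₃) / [r₄ sin(θ₄−θ₃)].
Numerator sine = +0.99276; denominator sine = +0.99996.
Result = 0.073·18.12·(+0.99276) / (0.2498·(+0.99996)) = +5.2561 rad/s; magnitude 5.2561 rad/s.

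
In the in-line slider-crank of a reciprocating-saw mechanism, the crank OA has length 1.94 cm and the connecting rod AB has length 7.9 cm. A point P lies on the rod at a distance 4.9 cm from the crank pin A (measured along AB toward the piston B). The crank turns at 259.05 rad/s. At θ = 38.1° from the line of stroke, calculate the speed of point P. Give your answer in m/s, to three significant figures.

3.79

ω = 259.1 rad/s.  Crank-pin speed |V_A| = rω = 5.0256 m/s, perpendicular to OA.
Rod angle: sinφ = −(r/L) sinθ ⇒ φ = -8.715°; ω_rod = −rω cosθ/√(L²−r²sin²θ) = -50.646 rad/s.
V_P = V_A + ω_rod × AP, with AP = 0.049 m along the rod.
Components: V_Px = −rω sinθ − a·ω_rod·sinφ = -3.477 m/s;  V_Py = rω cosθ + a·ω_rod·cosφ = +1.5018 m/s.
|V_P| = √(V_Px² + V_Py²) = 3.7875 m/s.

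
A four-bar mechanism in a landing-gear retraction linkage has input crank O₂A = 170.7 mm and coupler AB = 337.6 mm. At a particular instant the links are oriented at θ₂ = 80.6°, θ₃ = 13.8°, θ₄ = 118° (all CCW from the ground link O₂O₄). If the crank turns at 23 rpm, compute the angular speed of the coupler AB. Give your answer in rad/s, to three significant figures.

ω₂ = 2.409 rad/s (from 23 rpm).
Differentiating the loop-closure r₂e^{iθ₂}+r₃e^{iθ₃}=r₁+r₄e^{iθ₄} gives r₂ω₂e^{iθ₂}+r₃ω₃e^{iθ₃}=r₄ω₄e^{iθ₄}.
Eliminating the other unknown: ω₃ = r₂ω₂ sin(θ₄−θ₂) / [r₃ sin(θ₃−θ₄)].
Numerator sine = +0.60738; denominator sine = -0.96945.
Result = 0.1707·2.409·(+0.60738) / (0.3376·(-0.96945)) = -0.763 rad/s; magnitude 0.763 rad/s.

0.763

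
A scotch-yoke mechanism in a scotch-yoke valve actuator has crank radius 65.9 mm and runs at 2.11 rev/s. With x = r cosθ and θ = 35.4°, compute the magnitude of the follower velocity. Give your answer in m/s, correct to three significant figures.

ω = 13.26 rad/s (from 2.11 rev/s).
x = r cosθ ⇒ ẋ = −rω sinθ.
|v| = rω|sinθ| = 0.0659·13.26·|sin 35.4°| = 0.5061 m/s.

0.506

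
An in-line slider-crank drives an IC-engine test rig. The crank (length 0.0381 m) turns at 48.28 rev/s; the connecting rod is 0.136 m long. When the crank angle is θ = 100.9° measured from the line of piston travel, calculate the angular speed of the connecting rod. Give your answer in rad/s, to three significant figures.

16.7

ω = 303.4 rad/s (converted from 48.28 rev/s).
The rod makes angle φ with the slider axis where L sinφ = r sinθ; differentiating, L cosφ·φ̇ = r ω cosθ.
L cosφ = √(L² − r² sin²θ) = 0.13075 m.
|ω_rod| = r ω |cosθ| / √(L² − r² sin²θ) = 0.0381·303.4·0.18910/0.13075 = 16.715 rad/s.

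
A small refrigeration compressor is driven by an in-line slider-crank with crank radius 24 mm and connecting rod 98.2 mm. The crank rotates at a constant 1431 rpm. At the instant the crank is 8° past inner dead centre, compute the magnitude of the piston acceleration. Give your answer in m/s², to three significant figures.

ω = 2π·1431/60 = 149.9 rad/s
x(θ) = r cosθ + √(L² − r² sin²θ); with ω constant, a = ω²·d²x/dθ².
d²x/dθ² = −r cosθ − r²(cos2θ)/√u − r⁴ sin²2θ/(4u^{3/2}),  u = L² − r² sin²θ = 0.00963208 m².
Substituting r = 0.024 m, L = 0.0982 m, θ = 8°: d²x/dθ² = -0.029415 m.
a = ω²·d²x/dθ² = (149.9)²·(-0.029415) = -660.54 m/s²;  |a| = 660.54 m/s².

661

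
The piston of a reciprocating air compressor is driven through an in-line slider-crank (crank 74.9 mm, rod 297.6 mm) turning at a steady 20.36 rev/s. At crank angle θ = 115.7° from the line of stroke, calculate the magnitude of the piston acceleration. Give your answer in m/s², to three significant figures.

726

ω = 2π·20.4 = 127.9 rad/s
x(θ) = r cosθ + √(L² − r² sin²θ); with ω constant, a = ω²·d²x/dθ².
d²x/dθ² = −r cosθ − r²(cos2θ)/√u − r⁴ sin²2θ/(4u^{3/2}),  u = L² − r² sin²θ = 0.0840108 m².
Substituting r = 0.0749 m, L = 0.2976 m, θ = 115.7°: d²x/dθ² = +0.044359 m.
a = ω²·d²x/dθ² = (127.9)²·(+0.044359) = +725.93 m/s²;  |a| = 725.93 m/s².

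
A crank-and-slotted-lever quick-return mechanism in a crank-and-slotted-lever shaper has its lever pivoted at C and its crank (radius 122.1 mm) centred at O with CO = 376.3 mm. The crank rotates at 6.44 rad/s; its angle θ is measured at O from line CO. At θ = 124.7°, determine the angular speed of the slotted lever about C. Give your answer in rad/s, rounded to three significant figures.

0.695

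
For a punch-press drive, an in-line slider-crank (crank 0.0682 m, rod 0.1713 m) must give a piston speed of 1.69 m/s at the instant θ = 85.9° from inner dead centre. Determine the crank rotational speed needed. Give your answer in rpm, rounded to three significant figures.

230

For an in-line slider-crank, |v_piston| = rω|sinθ|·[1 + r cosθ/√(L² − r² sin²θ)].
With r = 0.0682 m, L = 0.1713 m, θ = 85.9°: the bracketed kinematic factor |dx/dθ| = 0.070135 m.
ω = v/|dx/dθ| = 1.69/0.070135 = 24.096 rad/s.
N = 60ω/(2π) = 230.1 rpm.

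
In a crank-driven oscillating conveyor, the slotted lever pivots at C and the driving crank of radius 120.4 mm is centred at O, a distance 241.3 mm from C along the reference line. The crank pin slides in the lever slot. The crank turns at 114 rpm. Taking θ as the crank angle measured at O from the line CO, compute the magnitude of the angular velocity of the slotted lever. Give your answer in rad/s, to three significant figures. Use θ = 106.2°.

ω = 11.94 rad/s (from 114 rpm).
Crank pin A relative to C: A = (d + r cosθ, r sinθ); lever angle φ = atan2(r sinθ, d + r cosθ).
Differentiating tanφ: φ̇ = rω(d cosθ + r)/(d² + r² + 2dr cosθ).
d² + r² + 2dr cosθ = |CA|² = 0.0565111 m²;  d cosθ + r = +0.053079 m.
|ω_lever| = |0.1204·11.94·+0.053079| / 0.0565111 = 1.3501 rad/s.

1.35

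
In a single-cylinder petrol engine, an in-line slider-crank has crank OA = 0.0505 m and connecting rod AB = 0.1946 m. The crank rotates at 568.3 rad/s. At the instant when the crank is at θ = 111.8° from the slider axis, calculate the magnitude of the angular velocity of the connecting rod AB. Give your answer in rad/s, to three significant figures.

56.4

ω = 568.3 rad/s
The rod makes angle φ with the slider axis where L sinφ = r sinθ; differentiating, L cosφ·φ̇ = r ω cosθ.
L cosφ = √(L² − r² sin²θ) = 0.18887 m.
|ω_rod| = r ω |cosθ| / √(L² − r² sin²θ) = 0.0505·568.3·0.37137/0.18887 = 56.431 rad/s.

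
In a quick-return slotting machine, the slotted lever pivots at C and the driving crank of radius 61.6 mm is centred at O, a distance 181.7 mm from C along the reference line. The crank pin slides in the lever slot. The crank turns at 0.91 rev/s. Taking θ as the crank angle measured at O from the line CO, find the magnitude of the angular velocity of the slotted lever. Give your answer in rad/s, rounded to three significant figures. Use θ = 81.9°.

0.769

ω = 5.718 rad/s (from 0.91 rev/s).
Crank pin A relative to C: A = (d + r cosθ, r sinθ); lever angle φ = atan2(r sinθ, d + r cosθ).
Differentiating tanφ: φ̇ = rω(d cosθ + r)/(d² + r² + 2dr cosθ).
d² + r² + 2dr cosθ = |CA|² = 0.0399636 m²;  d cosθ + r = +0.087202 m.
|ω_lever| = |0.0616·5.718·+0.087202| / 0.0399636 = 0.76853 rad/s.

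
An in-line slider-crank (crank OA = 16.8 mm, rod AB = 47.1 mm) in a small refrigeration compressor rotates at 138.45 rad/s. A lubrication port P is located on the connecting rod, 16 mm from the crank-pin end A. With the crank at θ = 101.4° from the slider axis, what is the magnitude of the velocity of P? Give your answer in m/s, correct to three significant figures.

ω = 138.4 rad/s.  Crank-pin speed |V_A| = rω = 2.326 m/s, perpendicular to OA.
Rod angle: sinφ = −(r/L) sinθ ⇒ φ = -20.466°; ω_rod = −rω cosθ/√(L²−r²sin²θ) = +10.419 rad/s.
V_P = V_A + ω_rod × AP, with AP = 0.016 m along the rod.
Components: V_Px = −rω sinθ − a·ω_rod·sinφ = -2.2218 m/s;  V_Py = rω cosθ + a·ω_rod·cosφ = -0.30357 m/s.
|V_P| = √(V_Px² + V_Py²) = 2.2424 m/s.

2.24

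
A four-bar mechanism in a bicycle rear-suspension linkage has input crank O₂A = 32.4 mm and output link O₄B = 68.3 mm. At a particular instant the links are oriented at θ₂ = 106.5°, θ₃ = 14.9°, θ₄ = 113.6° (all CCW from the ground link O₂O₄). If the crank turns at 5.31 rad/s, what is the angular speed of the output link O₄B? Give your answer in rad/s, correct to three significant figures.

2.55

ω₂ = 5.31 rad/s
Differentiating the loop-closure r₂e^{iθ₂}+r₃e^{iθ₃}=r₁+r₄e^{iθ₄} gives r₂ω₂e^{iθ₂}+r₃ω₃e^{iθ₃}=r₄ω₄e^{iθ₄}.
Eliminating the other unknown: ω₄ = r₂ω₂ sin(θ₂−θ₃) / [r₄ sin(θ₄−θ₃)].
Numerator sine = +0.99961; denominator sine = +0.98849.
Result = 0.0324·5.31·(+0.99961) / (0.0683·(+0.98849)) = +2.5473 rad/s; magnitude 2.5473 rad/s.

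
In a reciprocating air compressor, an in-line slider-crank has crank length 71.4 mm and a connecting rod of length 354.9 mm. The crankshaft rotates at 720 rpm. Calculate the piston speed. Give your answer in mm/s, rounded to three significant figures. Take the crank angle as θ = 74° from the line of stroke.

ω = 2π·720/60 = 75.4 rad/s
For an in-line slider-crank, x = r cosθ + √(L² − r² sin²θ), so v = −rω sinθ·[1 + r cosθ/√(L² − r² sin²θ)].
With r = 0.0714 m, L = 0.3549 m, θ = 74°: √(L² − r² sin²θ) = 0.3482 m.
v = −0.0714·75.4·0.96126·[1 + 0.0714·0.27564/0.3482] = -5.4674 m/s.
|v| = 5.4674 m/s = 5467.4 mm/s.

5470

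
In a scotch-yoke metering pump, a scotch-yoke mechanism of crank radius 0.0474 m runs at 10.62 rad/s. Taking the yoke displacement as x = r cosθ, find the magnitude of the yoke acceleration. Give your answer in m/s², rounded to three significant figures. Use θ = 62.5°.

2.47

ω = 10.62 rad/s
x = r cosθ ⇒ ẍ = −rω² cosθ (ω constant).
|a| = rω²|cosθ| = 0.0474·(10.62)²·|cos 62.5°| = 2.4685 m/s².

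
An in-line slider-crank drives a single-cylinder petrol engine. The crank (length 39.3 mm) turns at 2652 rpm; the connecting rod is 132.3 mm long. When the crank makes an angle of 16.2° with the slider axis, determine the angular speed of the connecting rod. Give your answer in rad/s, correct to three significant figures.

79.5

ω = 277.7 rad/s (converted from 2652 rpm).
The rod makes angle φ with the slider axis where L sinφ = r sinθ; differentiating, L cosφ·φ̇ = r ω cosθ.
L cosφ = √(L² − r² sin²θ) = 0.13184 m.
|ω_rod| = r ω |cosθ| / √(L² − r² sin²θ) = 0.0393·277.7·0.96029/0.13184 = 79.494 rad/s.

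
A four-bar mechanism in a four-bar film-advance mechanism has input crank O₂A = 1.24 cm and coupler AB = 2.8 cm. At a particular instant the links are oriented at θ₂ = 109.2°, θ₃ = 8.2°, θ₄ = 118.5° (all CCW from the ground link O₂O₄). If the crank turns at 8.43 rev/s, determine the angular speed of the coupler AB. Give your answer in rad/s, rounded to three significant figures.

ω₂ = 52.97 rad/s (from 8.43 rev/s).
Differentiating the loop-closure r₂e^{iθ₂}+r₃e^{iθ₃}=r₁+r₄e^{iθ₄} gives r₂ω₂e^{iθ₂}+r₃ω₃e^{iθ₃}=r₄ω₄e^{iθ₄}.
Eliminating the other unknown: ω₃ = r₂ω₂ sin(θ₄−θ₂) / [r₃ sin(θ₃−θ₄)].
Numerator sine = +0.16160; denominator sine = -0.93789.
Result = 0.0124·52.97·(+0.16160) / (0.028·(-0.93789)) = -4.0418 rad/s; magnitude 4.0418 rad/s.

4.04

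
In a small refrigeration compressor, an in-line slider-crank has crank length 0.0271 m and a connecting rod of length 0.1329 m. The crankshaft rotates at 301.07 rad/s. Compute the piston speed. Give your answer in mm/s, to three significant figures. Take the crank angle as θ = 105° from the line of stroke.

7460

ω = 301.1 rad/s
For an in-line slider-crank, x = r cosθ + √(L² − r² sin²θ), so v = −rω sinθ·[1 + r cosθ/√(L² − r² sin²θ)].
With r = 0.0271 m, L = 0.1329 m, θ = 105°: √(L² − r² sin²θ) = 0.1303 m.
v = −0.0271·301.1·0.96593·[1 + 0.0271·-0.25882/0.1303] = -7.4567 m/s.
|v| = 7.4567 m/s = 7456.7 mm/s.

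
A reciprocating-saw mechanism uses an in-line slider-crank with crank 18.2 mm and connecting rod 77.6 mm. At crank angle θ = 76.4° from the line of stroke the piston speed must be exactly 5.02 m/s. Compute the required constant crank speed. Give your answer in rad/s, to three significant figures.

For an in-line slider-crank, |v_piston| = rω|sinθ|·[1 + r cosθ/√(L² − r² sin²θ)].
With r = 0.0182 m, L = 0.0776 m, θ = 76.4°: the bracketed kinematic factor |dx/dθ| = 0.018692 m.
ω = v/|dx/dθ| = 5.02/0.018692 = 268.57 rad/s.

269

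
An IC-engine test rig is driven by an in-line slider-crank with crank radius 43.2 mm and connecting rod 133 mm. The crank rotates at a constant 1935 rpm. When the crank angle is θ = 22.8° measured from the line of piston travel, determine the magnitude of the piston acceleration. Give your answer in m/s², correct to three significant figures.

ω = 2π·1935/60 = 202.6 rad/s
x(θ) = r cosθ + √(L² − r² sin²θ); with ω constant, a = ω²·d²x/dθ².
d²x/dθ² = −r cosθ − r²(cos2θ)/√u − r⁴ sin²2θ/(4u^{3/2}),  u = L² − r² sin²θ = 0.0174087 m².
Substituting r = 0.0432 m, L = 0.133 m, θ = 22.8°: d²x/dθ² = -0.049914 m.
a = ω²·d²x/dθ² = (202.6)²·(-0.049914) = -2049.5 m/s²;  |a| = 2049.5 m/s².

2050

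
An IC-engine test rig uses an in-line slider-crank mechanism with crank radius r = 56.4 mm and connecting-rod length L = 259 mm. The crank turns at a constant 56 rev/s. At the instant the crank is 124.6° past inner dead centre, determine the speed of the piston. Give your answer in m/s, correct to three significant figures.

ω = 2π·56 = 351.9 rad/s
For an in-line slider-crank, x = r cosθ + √(L² − r² sin²θ), so v = −rω sinθ·[1 + r cosθ/√(L² − r² sin²θ)].
With r = 0.0564 m, L = 0.259 m, θ = 124.6°: √(L² − r² sin²θ) = 0.25481 m.
v = −0.0564·351.9·0.82314·[1 + 0.0564·-0.56784/0.25481] = -14.282 m/s.
|v| = 14.282 m/s.

14.3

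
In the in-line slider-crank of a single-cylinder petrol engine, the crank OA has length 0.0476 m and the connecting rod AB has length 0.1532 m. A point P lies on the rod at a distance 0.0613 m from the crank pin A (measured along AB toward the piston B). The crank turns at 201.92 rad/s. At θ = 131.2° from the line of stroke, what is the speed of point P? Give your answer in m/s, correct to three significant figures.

7.63

ω = 201.9 rad/s.  Crank-pin speed |V_A| = rω = 9.6114 m/s, perpendicular to OA.
Rod angle: sinφ = −(r/L) sinθ ⇒ φ = -13.520°; ω_rod = −rω cosθ/√(L²−r²sin²θ) = +42.502 rad/s.
V_P = V_A + ω_rod × AP, with AP = 0.0613 m along the rod.
Components: V_Px = −rω sinθ − a·ω_rod·sinφ = -6.6227 m/s;  V_Py = rω cosθ + a·ω_rod·cosφ = -3.7977 m/s.
|V_P| = √(V_Px² + V_Py²) = 7.6343 m/s.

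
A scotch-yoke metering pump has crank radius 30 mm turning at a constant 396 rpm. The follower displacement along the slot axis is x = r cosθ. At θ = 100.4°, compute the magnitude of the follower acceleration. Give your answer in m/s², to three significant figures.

ω = 41.47 rad/s (from 396 rpm).
x = r cosθ ⇒ ẍ = −rω² cosθ (ω constant).
|a| = rω²|cosθ| = 0.03·(41.47)²·|cos 100.4°| = 9.3131 m/s².

9.31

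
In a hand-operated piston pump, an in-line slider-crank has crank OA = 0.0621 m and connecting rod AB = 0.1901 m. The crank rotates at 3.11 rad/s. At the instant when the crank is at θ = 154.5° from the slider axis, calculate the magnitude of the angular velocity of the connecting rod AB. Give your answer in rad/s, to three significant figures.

ω = 3.11 rad/s
The rod makes angle φ with the slider axis where L sinφ = r sinθ; differentiating, L cosφ·φ̇ = r ω cosθ.
L cosφ = √(L² − r² sin²θ) = 0.18821 m.
|ω_rod| = r ω |cosθ| / √(L² − r² sin²θ) = 0.0621·3.11·0.90259/0.18821 = 0.92618 rad/s.

0.926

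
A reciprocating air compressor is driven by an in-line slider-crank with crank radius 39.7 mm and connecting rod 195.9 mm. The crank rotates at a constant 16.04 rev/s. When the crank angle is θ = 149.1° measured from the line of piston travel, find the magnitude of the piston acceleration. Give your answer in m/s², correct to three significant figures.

ω = 2π·16 = 100.8 rad/s
x(θ) = r cosθ + √(L² − r² sin²θ); with ω constant, a = ω²·d²x/dθ².
d²x/dθ² = −r cosθ − r²(cos2θ)/√u − r⁴ sin²2θ/(4u^{3/2}),  u = L² − r² sin²θ = 0.0379612 m².
Substituting r = 0.0397 m, L = 0.1959 m, θ = 149.1°: d²x/dθ² = +0.030177 m.
a = ω²·d²x/dθ² = (100.8)²·(+0.030177) = +306.51 m/s²;  |a| = 306.51 m/s².

307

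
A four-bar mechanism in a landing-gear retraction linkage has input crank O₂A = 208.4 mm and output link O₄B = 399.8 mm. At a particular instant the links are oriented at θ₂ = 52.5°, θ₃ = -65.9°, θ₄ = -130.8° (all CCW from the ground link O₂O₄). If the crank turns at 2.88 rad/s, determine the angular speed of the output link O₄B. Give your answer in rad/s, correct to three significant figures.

ω₂ = 2.88 rad/s
Differentiating the loop-closure r₂e^{iθ₂}+r₃e^{iθ₃}=r₁+r₄e^{iθ₄} gives r₂ω₂e^{iθ₂}+r₃ω₃e^{iθ₃}=r₄ω₄e^{iθ₄}.
Eliminating the other unknown: ω₄ = r₂ω₂ sin(θ₂−θ₃) / [r₄ sin(θ₄−θ₃)].
Numerator sine = +0.87965; denominator sine = -0.90557.
Result = 0.2084·2.88·(+0.87965) / (0.3998·(-0.90557)) = -1.4583 rad/s; magnitude 1.4583 rad/s.

1.46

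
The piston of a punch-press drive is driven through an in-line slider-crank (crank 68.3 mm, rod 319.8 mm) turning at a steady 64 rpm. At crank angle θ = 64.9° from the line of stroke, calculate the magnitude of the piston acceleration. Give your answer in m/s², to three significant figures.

0.879

ω = 2π·64/60 = 6.702 rad/s
x(θ) = r cosθ + √(L² − r² sin²θ); with ω constant, a = ω²·d²x/dθ².
d²x/dθ² = −r cosθ − r²(cos2θ)/√u − r⁴ sin²2θ/(4u^{3/2}),  u = L² − r² sin²θ = 0.0984466 m².
Substituting r = 0.0683 m, L = 0.3198 m, θ = 64.9°: d²x/dθ² = -0.01956 m.
a = ω²·d²x/dθ² = (6.702)²·(-0.01956) = -0.87858 m/s²;  |a| = 0.87858 m/s².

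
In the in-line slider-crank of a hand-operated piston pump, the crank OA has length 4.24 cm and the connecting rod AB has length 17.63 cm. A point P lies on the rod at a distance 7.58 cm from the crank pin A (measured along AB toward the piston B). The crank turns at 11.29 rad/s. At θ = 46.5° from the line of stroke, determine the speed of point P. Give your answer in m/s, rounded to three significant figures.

ω = 11.29 rad/s.  Crank-pin speed |V_A| = rω = 0.4787 m/s, perpendicular to OA.
Rod angle: sinφ = −(r/L) sinθ ⇒ φ = -10.047°; ω_rod = −rω cosθ/√(L²−r²sin²θ) = -1.8982 rad/s.
V_P = V_A + ω_rod × AP, with AP = 0.0758 m along the rod.
Components: V_Px = −rω sinθ − a·ω_rod·sinφ = -0.37233 m/s;  V_Py = rω cosθ + a·ω_rod·cosφ = +0.18784 m/s.
|V_P| = √(V_Px² + V_Py²) = 0.41703 m/s.

0.417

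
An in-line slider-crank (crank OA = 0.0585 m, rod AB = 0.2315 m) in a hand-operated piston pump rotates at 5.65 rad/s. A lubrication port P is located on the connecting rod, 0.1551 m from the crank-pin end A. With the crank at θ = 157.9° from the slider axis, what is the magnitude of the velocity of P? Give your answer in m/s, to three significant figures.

ω = 5.65 rad/s.  Crank-pin speed |V_A| = rω = 0.33053 m/s, perpendicular to OA.
Rod angle: sinφ = −(r/L) sinθ ⇒ φ = -5.455°; ω_rod = −rω cosθ/√(L²−r²sin²θ) = +1.3289 rad/s.
V_P = V_A + ω_rod × AP, with AP = 0.1551 m along the rod.
Components: V_Px = −rω sinθ − a·ω_rod·sinφ = -0.10476 m/s;  V_Py = rω cosθ + a·ω_rod·cosφ = -0.10107 m/s.
|V_P| = √(V_Px² + V_Py²) = 0.14556 m/s.

0.146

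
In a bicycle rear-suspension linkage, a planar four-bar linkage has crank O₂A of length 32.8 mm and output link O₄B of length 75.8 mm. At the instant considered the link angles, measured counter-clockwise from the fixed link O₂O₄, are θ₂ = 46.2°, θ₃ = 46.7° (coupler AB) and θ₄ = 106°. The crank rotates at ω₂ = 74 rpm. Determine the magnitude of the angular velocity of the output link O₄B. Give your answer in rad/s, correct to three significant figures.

0.0340

ω₂ = 7.749 rad/s (from 74 rpm).
Differentiating the loop-closure r₂e^{iθ₂}+r₃e^{iθ₃}=r₁+r₄e^{iθ₄} gives r₂ω₂e^{iθ₂}+r₃ω₃e^{iθ₃}=r₄ω₄e^{iθ₄}.
Eliminating the other unknown: ω₄ = r₂ω₂ sin(θ₂−θ₃) / [r₄ sin(θ₄−θ₃)].
Numerator sine = -0.00873; denominator sine = +0.85985.
Result = 0.0328·7.749·(-0.00873) / (0.0758·(+0.85985)) = -0.034032 rad/s; magnitude 0.034032 rad/s.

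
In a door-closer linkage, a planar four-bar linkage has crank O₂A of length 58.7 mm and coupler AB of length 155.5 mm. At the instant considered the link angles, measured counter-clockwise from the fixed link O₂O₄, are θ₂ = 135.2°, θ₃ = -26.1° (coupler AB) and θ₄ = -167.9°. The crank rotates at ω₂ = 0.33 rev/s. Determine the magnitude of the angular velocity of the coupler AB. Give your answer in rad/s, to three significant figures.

1.06

ω₂ = 2.073 rad/s (from 0.33 rev/s).
Differentiating the loop-closure r₂e^{iθ₂}+r₃e^{iθ₃}=r₁+r₄e^{iθ₄} gives r₂ω₂e^{iθ₂}+r₃ω₃e^{iθ₃}=r₄ω₄e^{iθ₄}.
Eliminating the other unknown: ω₃ = r₂ω₂ sin(θ₄−θ₂) / [r₃ sin(θ₃−θ₄)].
Numerator sine = +0.83772; denominator sine = +0.61841.
Result = 0.0587·2.073·(+0.83772) / (0.1555·(+0.61841)) = +1.0603 rad/s; magnitude 1.0603 rad/s.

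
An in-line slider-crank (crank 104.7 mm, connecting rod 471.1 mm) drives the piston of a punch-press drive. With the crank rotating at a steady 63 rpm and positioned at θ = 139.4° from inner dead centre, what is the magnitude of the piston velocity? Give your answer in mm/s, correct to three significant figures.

ω = 2π·63/60 = 6.597 rad/s
For an in-line slider-crank, x = r cosθ + √(L² − r² sin²θ), so v = −rω sinθ·[1 + r cosθ/√(L² − r² sin²θ)].
With r = 0.1047 m, L = 0.4711 m, θ = 139.4°: √(L² − r² sin²θ) = 0.46615 m.
v = −0.1047·6.597·0.65077·[1 + 0.1047·-0.75927/0.46615] = -0.37286 m/s.
|v| = 0.37286 m/s = 372.86 mm/s.

373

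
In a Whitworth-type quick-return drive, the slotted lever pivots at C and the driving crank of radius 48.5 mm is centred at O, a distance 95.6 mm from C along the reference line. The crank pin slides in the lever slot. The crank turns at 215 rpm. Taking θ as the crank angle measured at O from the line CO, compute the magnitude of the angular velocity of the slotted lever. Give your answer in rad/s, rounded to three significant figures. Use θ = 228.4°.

ω = 22.51 rad/s (from 215 rpm).
Crank pin A relative to C: A = (d + r cosθ, r sinθ); lever angle φ = atan2(r sinθ, d + r cosθ).
Differentiating tanφ: φ̇ = rω(d cosθ + r)/(d² + r² + 2dr cosθ).
d² + r² + 2dr cosθ = |CA|² = 0.00533489 m²;  d cosθ + r = -0.014971 m.
|ω_lever| = |0.0485·22.51·-0.014971| / 0.00533489 = 3.0644 rad/s.

3.06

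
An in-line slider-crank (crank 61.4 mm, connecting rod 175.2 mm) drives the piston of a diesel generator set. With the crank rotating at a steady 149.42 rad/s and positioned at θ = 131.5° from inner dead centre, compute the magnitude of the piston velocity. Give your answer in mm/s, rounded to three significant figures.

5220

ω = 149.4 rad/s
For an in-line slider-crank, x = r cosθ + √(L² − r² sin²θ), so v = −rω sinθ·[1 + r cosθ/√(L² − r² sin²θ)].
With r = 0.0614 m, L = 0.1752 m, θ = 131.5°: √(L² − r² sin²θ) = 0.16906 m.
v = −0.0614·149.4·0.74896·[1 + 0.0614·-0.66262/0.16906] = -5.2176 m/s.
|v| = 5.2176 m/s = 5217.6 mm/s.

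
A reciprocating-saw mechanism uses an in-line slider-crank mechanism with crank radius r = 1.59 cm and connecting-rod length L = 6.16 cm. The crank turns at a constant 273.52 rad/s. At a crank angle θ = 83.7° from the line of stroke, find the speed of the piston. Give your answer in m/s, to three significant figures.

ω = 273.5 rad/s
For an in-line slider-crank, x = r cosθ + √(L² − r² sin²θ), so v = −rω sinθ·[1 + r cosθ/√(L² − r² sin²θ)].
With r = 0.0159 m, L = 0.0616 m, θ = 83.7°: √(L² − r² sin²θ) = 0.059538 m.
v = −0.0159·273.5·0.99396·[1 + 0.0159·0.10973/0.059538] = -4.4494 m/s.
|v| = 4.4494 m/s.

4.45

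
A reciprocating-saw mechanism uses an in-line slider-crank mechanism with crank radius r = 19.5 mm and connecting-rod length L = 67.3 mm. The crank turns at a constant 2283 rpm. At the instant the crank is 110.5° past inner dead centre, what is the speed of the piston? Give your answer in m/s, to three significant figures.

ω = 2π·2283/60 = 239.1 rad/s
For an in-line slider-crank, x = r cosθ + √(L² − r² sin²θ), so v = −rω sinθ·[1 + r cosθ/√(L² − r² sin²θ)].
With r = 0.0195 m, L = 0.0673 m, θ = 110.5°: √(L² − r² sin²θ) = 0.064774 m.
v = −0.0195·239.1·0.93667·[1 + 0.0195·-0.35021/0.064774] = -3.9064 m/s.
|v| = 3.9064 m/s.

3.91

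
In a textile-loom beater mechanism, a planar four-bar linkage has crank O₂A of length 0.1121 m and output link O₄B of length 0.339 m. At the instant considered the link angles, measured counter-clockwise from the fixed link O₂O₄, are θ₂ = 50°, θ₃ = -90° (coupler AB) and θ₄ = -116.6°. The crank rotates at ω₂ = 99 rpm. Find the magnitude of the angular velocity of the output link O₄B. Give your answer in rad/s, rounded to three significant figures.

ω₂ = 10.37 rad/s (from 99 rpm).
Differentiating the loop-closure r₂e^{iθ₂}+r₃e^{iθ₃}=r₁+r₄e^{iθ₄} gives r₂ω₂e^{iθ₂}+r₃ω₃e^{iθ₃}=r₄ω₄e^{iθ₄}.
Eliminating the other unknown: ω₄ = r₂ω₂ sin(θ₂−θ₃) / [r₄ sin(θ₄−θ₃)].
Numerator sine = +0.64279; denominator sine = -0.44776.
Result = 0.1121·10.37·(+0.64279) / (0.339·(-0.44776)) = -4.9214 rad/s; magnitude 4.9214 rad/s.

4.92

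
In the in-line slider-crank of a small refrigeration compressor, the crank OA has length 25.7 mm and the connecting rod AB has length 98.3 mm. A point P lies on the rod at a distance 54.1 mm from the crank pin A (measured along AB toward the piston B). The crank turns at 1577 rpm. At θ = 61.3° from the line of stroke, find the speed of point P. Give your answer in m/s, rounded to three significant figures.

4.09

ω = 165.1 rad/s.  Crank-pin speed |V_A| = rω = 4.2442 m/s, perpendicular to OA.
Rod angle: sinφ = −(r/L) sinθ ⇒ φ = -13.257°; ω_rod = −rω cosθ/√(L²−r²sin²θ) = -21.302 rad/s.
V_P = V_A + ω_rod × AP, with AP = 0.0541 m along the rod.
Components: V_Px = −rω sinθ − a·ω_rod·sinφ = -3.987 m/s;  V_Py = rω cosθ + a·ω_rod·cosφ = +0.91644 m/s.
|V_P| = √(V_Px² + V_Py²) = 4.091 m/s.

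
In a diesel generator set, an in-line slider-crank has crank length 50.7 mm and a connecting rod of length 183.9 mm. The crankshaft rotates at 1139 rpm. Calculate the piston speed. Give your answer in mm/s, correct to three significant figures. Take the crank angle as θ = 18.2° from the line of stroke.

ω = 2π·1139/60 = 119.3 rad/s
For an in-line slider-crank, x = r cosθ + √(L² − r² sin²θ), so v = −rω sinθ·[1 + r cosθ/√(L² − r² sin²θ)].
With r = 0.0507 m, L = 0.1839 m, θ = 18.2°: √(L² − r² sin²θ) = 0.18322 m.
v = −0.0507·119.3·0.31233·[1 + 0.0507·0.94997/0.18322] = -2.3853 m/s.
|v| = 2.3853 m/s = 2385.3 mm/s.

2390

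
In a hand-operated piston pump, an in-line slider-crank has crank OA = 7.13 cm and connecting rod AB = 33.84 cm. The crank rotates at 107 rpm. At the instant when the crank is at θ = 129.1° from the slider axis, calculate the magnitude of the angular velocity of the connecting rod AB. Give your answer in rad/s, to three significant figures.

1.51

ω = 11.21 rad/s (converted from 107 rpm).
The rod makes angle φ with the slider axis where L sinφ = r sinθ; differentiating, L cosφ·φ̇ = r ω cosθ.
L cosφ = √(L² − r² sin²θ) = 0.33385 m.
|ω_rod| = r ω |cosθ| / √(L² − r² sin²θ) = 0.0713·11.21·0.63068/0.33385 = 1.5093 rad/s.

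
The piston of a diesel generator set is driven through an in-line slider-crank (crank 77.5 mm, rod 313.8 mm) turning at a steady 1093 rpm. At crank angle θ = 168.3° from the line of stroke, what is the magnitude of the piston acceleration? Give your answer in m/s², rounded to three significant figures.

ω = 2π·1093/60 = 114.5 rad/s
x(θ) = r cosθ + √(L² − r² sin²θ); with ω constant, a = ω²·d²x/dθ².
d²x/dθ² = −r cosθ − r²(cos2θ)/√u − r⁴ sin²2θ/(4u^{3/2}),  u = L² − r² sin²θ = 0.0982234 m².
Substituting r = 0.0775 m, L = 0.3138 m, θ = 168.3°: d²x/dθ² = +0.058255 m.
a = ω²·d²x/dθ² = (114.5)²·(+0.058255) = +763.19 m/s²;  |a| = 763.19 m/s².

763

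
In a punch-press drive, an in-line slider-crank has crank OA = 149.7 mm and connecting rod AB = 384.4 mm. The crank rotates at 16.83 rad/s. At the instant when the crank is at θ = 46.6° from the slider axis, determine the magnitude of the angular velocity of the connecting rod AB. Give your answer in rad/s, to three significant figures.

4.70

ω = 16.83 rad/s
The rod makes angle φ with the slider axis where L sinφ = r sinθ; differentiating, L cosφ·φ̇ = r ω cosθ.
L cosφ = √(L² − r² sin²θ) = 0.36869 m.
|ω_rod| = r ω |cosθ| / √(L² − r² sin²θ) = 0.1497·16.83·0.68709/0.36869 = 4.6952 rad/s.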